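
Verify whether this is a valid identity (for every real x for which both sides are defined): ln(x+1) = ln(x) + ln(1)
Claim: ln(x+1) = ln(x) + ln(1).
Test a specific point where both sides are defined: x = 4.
LHS = ln(x+1) ≈ 1.6094
RHS = ln(x) + ln(1) ≈ 1.3863
Since 1.6094 ≠ 1.3863, the equation fails at this point, so it cannot hold for every real x for which both sides are defined.
ln(1) = 0, so the right side is just ln(x), which differs from ln(x+1).

Conclusion: No, this is NOT an identity.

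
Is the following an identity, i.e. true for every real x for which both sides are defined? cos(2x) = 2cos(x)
No, this is NOT an identity.

Claim: cos(2x) = 2cos(x).
Test a specific point where both sides are defined: x = π/6.
LHS = cos(2x) ≈ 0.5000
RHS = 2cos(x) ≈ 1.7321
Since 0.5000 ≠ 1.7321, the equation fails at this point, so it cannot hold for every real x for which both sides are defined.
The correct double-angle formula is cos(2x) = cos²x - sin²x.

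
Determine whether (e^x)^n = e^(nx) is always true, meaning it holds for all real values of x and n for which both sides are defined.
Claim: (e^x)^n = e^(nx).
Reasoning: e^x is a positive real number, and for a positive base B and real exponent n, B^n = e^(n·ln B). With B = e^x, ln B = x, so (e^x)^n = e^(n·x).
So the two sides agree for all real values of x and n for which both sides are defined.

Conclusion: Yes, this is an identity.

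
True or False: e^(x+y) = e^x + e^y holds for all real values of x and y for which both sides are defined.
Claim: e^(x+y) = e^x + e^y.
Test a specific point where both sides are defined: x = -1, y = 4.
LHS = e^(x+y) ≈ 20.0855
RHS = e^x + e^y ≈ 54.9660
Since 20.0855 ≠ 54.9660, the equation fails at this point, so it cannot hold for all real values of x and y for which both sides are defined.
The correct rule is e^(x+y) = e^x · e^y (a product, not a sum).

Conclusion: False.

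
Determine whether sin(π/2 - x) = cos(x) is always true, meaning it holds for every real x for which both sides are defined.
Claim: sin(π/2 - x) = cos(x).
Reasoning: Use sin(u - v) = sin(u)cos(v) - cos(u)sin(v) with u = π/2, v = x: sin(π/2)cos(x) - cos(π/2)sin(x) = 1·cos(x) - 0·sin(x) = cos(x).
So the two sides agree for every real x for which both sides are defined.

Conclusion: Yes, this is an identity.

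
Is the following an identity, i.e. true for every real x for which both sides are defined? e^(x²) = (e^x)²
Claim: e^(x²) = (e^x)².
Test a specific point where both sides are defined: x = 3/2.
LHS = e^(x²) ≈ 9.4877
RHS = (e^x)² ≈ 20.0855
Since 9.4877 ≠ 20.0855, the equation fails at this point, so it cannot hold for every real x for which both sides are defined.
(e^x)² = e^(2x), and 2x ≠ x² in general.

Conclusion: No, this is NOT an identity.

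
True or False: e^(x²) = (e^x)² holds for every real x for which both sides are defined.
False.

Claim: e^(x²) = (e^x)².
Test a specific point where both sides are defined: x = -2.
LHS = e^(x²) ≈ 54.5982
RHS = (e^x)² ≈ 0.0183
Since 54.5982 ≠ 0.0183, the equation fails at this point, so it cannot hold for every real x for which both sides are defined.
(e^x)² = e^(2x), and 2x ≠ x² in general.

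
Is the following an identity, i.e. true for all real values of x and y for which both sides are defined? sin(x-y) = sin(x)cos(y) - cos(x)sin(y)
Claim: sin(x-y) = sin(x)cos(y) - cos(x)sin(y).
Reasoning: Replace y by -y in sin(x+y) = sin(x)cos(y) + cos(x)sin(y) and use cos(-y) = cos(y), sin(-y) = -sin(y): sin(x-y) = sin(x)cos(y) - cos(x)sin(y).
So the two sides agree for all real values of x and y for which both sides are defined.

Conclusion: Yes, this is an identity.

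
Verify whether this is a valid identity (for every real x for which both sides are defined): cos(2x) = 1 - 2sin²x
Yes, this is an identity.

Claim: cos(2x) = 1 - 2sin²x.
Reasoning: cos(2x) = cos²x - sin²x. Replace cos²x by 1 - sin²x: (1 - sin²x) - sin²x = 1 - 2sin²x.
So the two sides agree for every real x for which both sides are defined.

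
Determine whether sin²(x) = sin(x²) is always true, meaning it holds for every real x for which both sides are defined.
No, this is NOT an identity.

Claim: sin²(x) = sin(x²).
Test a specific point where both sides are defined: x = π.
LHS = sin²(x) ≈ 0.0000
RHS = sin(x²) ≈ -0.4303
Since 0.0000 ≠ -0.4303, the equation fails at this point, so it cannot hold for every real x for which both sides are defined.
sin²(x) means (sin x)², squaring the output; sin(x²) squares the input. These are different functions.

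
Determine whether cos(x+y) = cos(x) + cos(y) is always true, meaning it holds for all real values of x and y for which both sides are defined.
No, this is NOT an identity.

Claim: cos(x+y) = cos(x) + cos(y).
Test a specific point where both sides are defined: x = -π/4, y = -π/3.
LHS = cos(x+y) ≈ -0.2588
RHS = cos(x) + cos(y) ≈ 1.2071
Since -0.2588 ≠ 1.2071, the equation fails at this point, so it cannot hold for all real values of x and y for which both sides are defined.
The correct expansion is cos(x+y) = cos(x)cos(y) - sin(x)sin(y); cosine is not additive.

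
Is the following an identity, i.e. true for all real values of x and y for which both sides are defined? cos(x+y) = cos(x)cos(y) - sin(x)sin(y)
Claim: cos(x+y) = cos(x)cos(y) - sin(x)sin(y).
Reasoning: By Euler's formula e^(i(x+y)) = e^(ix)·e^(iy) = (cos x + i·sin x)(cos y + i·sin y). The real part of the left side is cos(x+y); the real part of the product is cos(x)cos(y) - sin(x)sin(y) (since i·i = -1).
So the two sides agree for all real values of x and y for which both sides are defined.

Conclusion: Yes, this is an identity.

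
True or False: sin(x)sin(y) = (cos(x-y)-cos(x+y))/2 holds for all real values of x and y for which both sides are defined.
Claim: sin(x)sin(y) = (cos(x-y)-cos(x+y))/2.
Reasoning: cos(x-y) = cos(x)cos(y) + sin(x)sin(y) and cos(x+y) = cos(x)cos(y) - sin(x)sin(y). Subtracting, cos(x-y) - cos(x+y) = 2sin(x)sin(y); divide by 2.
So the two sides agree for all real values of x and y for which both sides are defined.

Conclusion: True.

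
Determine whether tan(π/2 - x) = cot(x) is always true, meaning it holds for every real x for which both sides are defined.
Yes, this is an identity.

Claim: tan(π/2 - x) = cot(x).
Reasoning: tan(π/2 - x) = sin(π/2 - x)/cos(π/2 - x) = cos(x)/sin(x) = cot(x), using the cofunction identities sin(π/2 - x) = cos(x) and cos(π/2 - x) = sin(x).
So the two sides agree for every real x for which both sides are defined.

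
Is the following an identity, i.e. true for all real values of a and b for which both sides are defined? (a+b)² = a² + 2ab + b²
Yes, this is an identity.

Claim: (a+b)² = a² + 2ab + b².
Reasoning: Expand: (a+b)² = (a+b)(a+b) = a·a + a·b + b·a + b·b = a² + 2ab + b².
So the two sides agree for all real values of a and b for which both sides are defined.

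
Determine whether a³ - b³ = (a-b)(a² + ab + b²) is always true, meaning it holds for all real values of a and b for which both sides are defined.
Claim: a³ - b³ = (a-b)(a² + ab + b²).
Reasoning: Expand the right side: (a-b)(a² + ab + b²) = a³ + a²b + ab² - a²b - ab² - b³ = a³ - b³ (the middle terms cancel in pairs).
So the two sides agree for all real values of a and b for which both sides are defined.

Conclusion: Yes, this is an identity.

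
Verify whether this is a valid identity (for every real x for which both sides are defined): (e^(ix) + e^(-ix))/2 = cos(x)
Yes, this is an identity.

Claim: (e^(ix) + e^(-ix))/2 = cos(x).
Reasoning: By Euler's formula e^(ix) = cos(x) + i·sin(x) and e^(-ix) = cos(x) - i·sin(x). Adding cancels the sine terms: e^(ix) + e^(-ix) = 2cos(x); divide by 2.
So the two sides agree for every real x for which both sides are defined.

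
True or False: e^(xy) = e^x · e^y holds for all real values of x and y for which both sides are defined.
Claim: e^(xy) = e^x · e^y.
Test a specific point where both sides are defined: x = 3, y = -2.
LHS = e^(xy) ≈ 0.0025
RHS = e^x · e^y ≈ 2.7183
Since 0.0025 ≠ 2.7183, the equation fails at this point, so it cannot hold for all real values of x and y for which both sides are defined.
e^x · e^y = e^(x+y), not e^(xy).

Conclusion: False.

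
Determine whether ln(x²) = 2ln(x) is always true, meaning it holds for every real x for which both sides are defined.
Claim: ln(x²) = 2ln(x).
Reasoning: The right side requires x > 0. For x > 0, x² = (e^(ln x))² = e^(2ln x), so ln(x²) = 2ln(x). (For x < 0 the right side is undefined, so those values are outside the claim.)
So the two sides agree for every real x for which both sides are defined.

Conclusion: Yes, this is an identity.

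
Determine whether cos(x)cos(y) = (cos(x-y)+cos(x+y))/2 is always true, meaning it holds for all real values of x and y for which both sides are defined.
Claim: cos(x)cos(y) = (cos(x-y)+cos(x+y))/2.
Reasoning: cos(x-y) = cos(x)cos(y) + sin(x)sin(y) and cos(x+y) = cos(x)cos(y) - sin(x)sin(y). Adding, cos(x-y) + cos(x+y) = 2cos(x)cos(y); divide by 2.
So the two sides agree for all real values of x and y for which both sides are defined.

Conclusion: Yes, this is an identity.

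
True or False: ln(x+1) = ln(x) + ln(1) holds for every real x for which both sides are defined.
False.

Claim: ln(x+1) = ln(x) + ln(1).
Test a specific point where both sides are defined: x = 1/2.
LHS = ln(x+1) ≈ 0.4055
RHS = ln(x) + ln(1) ≈ -0.6931
Since 0.4055 ≠ -0.6931, the equation fails at this point, so it cannot hold for every real x for which both sides are defined.
ln(1) = 0, so the right side is just ln(x), which differs from ln(x+1).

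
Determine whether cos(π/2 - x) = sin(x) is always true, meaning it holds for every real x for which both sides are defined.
Claim: cos(π/2 - x) = sin(x).
Reasoning: Use cos(u - v) = cos(u)cos(v) + sin(u)sin(v) with u = π/2, v = x: cos(π/2)cos(x) + sin(π/2)sin(x) = 0·cos(x) + 1·sin(x) = sin(x).
So the two sides agree for every real x for which both sides are defined.

Conclusion: Yes, this is an identity.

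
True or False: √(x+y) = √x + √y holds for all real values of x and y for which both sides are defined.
Claim: √(x+y) = √x + √y.
Test a specific point where both sides are defined: x = 1/2, y = 4.
LHS = √(x+y) ≈ 2.1213
RHS = √x + √y ≈ 2.7071
Since 2.1213 ≠ 2.7071, the equation fails at this point, so it cannot hold for all real values of x and y for which both sides are defined.
Squaring the right side gives x + 2√(xy) + y, not x + y.

Conclusion: False.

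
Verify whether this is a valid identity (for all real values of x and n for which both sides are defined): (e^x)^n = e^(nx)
Yes, this is an identity.

Claim: (e^x)^n = e^(nx).
Reasoning: e^x is a positive real number, and for a positive base B and real exponent n, B^n = e^(n·ln B). With B = e^x, ln B = x, so (e^x)^n = e^(n·x).
So the two sides agree for all real values of x and n for which both sides are defined.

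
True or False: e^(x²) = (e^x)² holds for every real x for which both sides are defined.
False.

Claim: e^(x²) = (e^x)².
Test a specific point where both sides are defined: x = 1.
LHS = e^(x²) ≈ 2.7183
RHS = (e^x)² ≈ 7.3891
Since 2.7183 ≠ 7.3891, the equation fails at this point, so it cannot hold for every real x for which both sides are defined.
(e^x)² = e^(2x), and 2x ≠ x² in general.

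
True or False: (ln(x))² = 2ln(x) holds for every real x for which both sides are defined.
Claim: (ln(x))² = 2ln(x).
Test a specific point where both sides are defined: x = 2.
LHS = (ln(x))² ≈ 0.4805
RHS = 2ln(x) ≈ 1.3863
Since 0.4805 ≠ 1.3863, the equation fails at this point, so it cannot hold for every real x for which both sides are defined.
2ln(x) equals ln(x²), which is not the same as (ln x)².

Conclusion: False.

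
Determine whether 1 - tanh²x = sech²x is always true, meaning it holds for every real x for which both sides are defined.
Yes, this is an identity.

Claim: 1 - tanh²x = sech²x.
Reasoning: Divide cosh²x - sinh²x = 1 through by cosh²x (never zero): 1 - tanh²x = 1/cosh²x = sech²x.
So the two sides agree for every real x for which both sides are defined.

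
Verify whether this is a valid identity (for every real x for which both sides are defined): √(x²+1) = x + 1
Claim: √(x²+1) = x + 1.
Test a specific point where both sides are defined: x = 2.
LHS = √(x²+1) ≈ 2.2361
RHS = x + 1 ≈ 3.0000
Since 2.2361 ≠ 3.0000, the equation fails at this point, so it cannot hold for every real x for which both sides are defined.
(x+1)² = x² + 2x + 1 ≠ x² + 1 unless x = 0.

Conclusion: No, this is NOT an identity.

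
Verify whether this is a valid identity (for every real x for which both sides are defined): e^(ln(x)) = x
Claim: e^(ln(x)) = x.
Reasoning: For x > 0, ln(x) is by definition the exponent p such that e^p = x. Raising e to that exponent therefore returns x: e^(ln x) = x.
So the two sides agree for every real x for which both sides are defined.

Conclusion: Yes, this is an identity.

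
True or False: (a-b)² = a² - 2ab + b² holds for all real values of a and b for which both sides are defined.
True.

Claim: (a-b)² = a² - 2ab + b².
Reasoning: Expand: (a-b)² = (a-b)(a-b) = a·a - a·b - b·a + b·b = a² - 2ab + b².
So the two sides agree for all real values of a and b for which both sides are defined.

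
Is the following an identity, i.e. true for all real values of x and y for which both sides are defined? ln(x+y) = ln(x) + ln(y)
Claim: ln(x+y) = ln(x) + ln(y).
Test a specific point where both sides are defined: x = 1, y = 3/2.
LHS = ln(x+y) ≈ 0.9163
RHS = ln(x) + ln(y) ≈ 0.4055
Since 0.9163 ≠ 0.4055, the equation fails at this point, so it cannot hold for all real values of x and y for which both sides are defined.
ln(x) + ln(y) = ln(xy), not ln(x+y).

Conclusion: No, this is NOT an identity.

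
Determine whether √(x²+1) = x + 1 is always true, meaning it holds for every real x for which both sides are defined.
Claim: √(x²+1) = x + 1.
Test a specific point where both sides are defined: x = 3.
LHS = √(x²+1) ≈ 3.1623
RHS = x + 1 ≈ 4.0000
Since 3.1623 ≠ 4.0000, the equation fails at this point, so it cannot hold for every real x for which both sides are defined.
(x+1)² = x² + 2x + 1 ≠ x² + 1 unless x = 0.

Conclusion: No, this is NOT an identity.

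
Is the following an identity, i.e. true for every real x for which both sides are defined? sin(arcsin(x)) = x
Yes, this is an identity.

Claim: sin(arcsin(x)) = x.
Reasoning: For -1 ≤ x ≤ 1 (where arcsin is defined), arcsin(x) is by definition an angle whose sine equals x. Taking the sine of that angle returns x. (Note the other order, arcsin(sin x) = x, is NOT an identity.)
So the two sides agree for every real x for which both sides are defined.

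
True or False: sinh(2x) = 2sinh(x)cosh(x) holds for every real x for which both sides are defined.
Claim: sinh(2x) = 2sinh(x)cosh(x).
Reasoning: 2sinh(x)cosh(x) = 2 · (e^x - e^-x)/2 · (e^x + e^-x)/2 = (e^(2x) - e^(-2x))/2 = sinh(2x).
So the two sides agree for every real x for which both sides are defined.

Conclusion: True.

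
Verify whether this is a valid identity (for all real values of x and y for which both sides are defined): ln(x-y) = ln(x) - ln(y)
No, this is NOT an identity.

Claim: ln(x-y) = ln(x) - ln(y).
Test a specific point where both sides are defined: x = 5, y = 4.
LHS = ln(x-y) ≈ 0.0000
RHS = ln(x) - ln(y) ≈ 0.2231
Since 0.0000 ≠ 0.2231, the equation fails at this point, so it cannot hold for all real values of x and y for which both sides are defined.
ln(x) - ln(y) = ln(x/y), not ln(x-y).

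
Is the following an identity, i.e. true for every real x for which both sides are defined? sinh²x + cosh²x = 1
No, this is NOT an identity.

Claim: sinh²x + cosh²x = 1.
Test a specific point where both sides are defined: x = -3.
LHS = sinh²x + cosh²x ≈ 201.7156
RHS = 1 ≈ 1.0000
Since 201.7156 ≠ 1.0000, the equation fails at this point, so it cannot hold for every real x for which both sides are defined.
The correct hyperbolic identity is cosh²x - sinh²x = 1 (a difference); the sum sinh²x + cosh²x equals cosh(2x).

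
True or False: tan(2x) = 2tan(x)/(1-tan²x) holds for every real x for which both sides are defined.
Claim: tan(2x) = 2tan(x)/(1-tan²x).
Reasoning: tan(2x) = sin(2x)/cos(2x) = 2sin(x)cos(x) / (cos²x - sin²x). Divide numerator and denominator by cos²x: 2tan(x) / (1 - tan²x).
So the two sides agree for every real x for which both sides are defined.

Conclusion: True.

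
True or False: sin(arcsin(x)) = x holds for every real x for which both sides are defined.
Claim: sin(arcsin(x)) = x.
Reasoning: For -1 ≤ x ≤ 1 (where arcsin is defined), arcsin(x) is by definition an angle whose sine equals x. Taking the sine of that angle returns x. (Note the other order, arcsin(sin x) = x, is NOT an identity.)
So the two sides agree for every real x for which both sides are defined.

Conclusion: True.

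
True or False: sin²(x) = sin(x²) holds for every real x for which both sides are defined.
False.

Claim: sin²(x) = sin(x²).
Test a specific point where both sides are defined: x = -π/3.
LHS = sin²(x) ≈ 0.7500
RHS = sin(x²) ≈ 0.8897
Since 0.7500 ≠ 0.8897, the equation fails at this point, so it cannot hold for every real x for which both sides are defined.
sin²(x) means (sin x)², squaring the output; sin(x²) squares the input. These are different functions.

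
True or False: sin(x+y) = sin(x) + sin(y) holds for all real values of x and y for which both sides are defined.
Claim: sin(x+y) = sin(x) + sin(y).
Test a specific point where both sides are defined: x = π/6, y = π/6.
LHS = sin(x+y) ≈ 0.8660
RHS = sin(x) + sin(y) ≈ 1.0000
Since 0.8660 ≠ 1.0000, the equation fails at this point, so it cannot hold for all real values of x and y for which both sides are defined.
The correct expansion is sin(x+y) = sin(x)cos(y) + cos(x)sin(y); sine is not additive.

Conclusion: False.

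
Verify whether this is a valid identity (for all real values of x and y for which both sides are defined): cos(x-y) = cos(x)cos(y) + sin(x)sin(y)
Claim: cos(x-y) = cos(x)cos(y) + sin(x)sin(y).
Reasoning: Replace y by -y in cos(x+y) = cos(x)cos(y) - sin(x)sin(y) and use cos(-y) = cos(y), sin(-y) = -sin(y): cos(x-y) = cos(x)cos(y) + sin(x)sin(y).
So the two sides agree for all real values of x and y for which both sides are defined.

Conclusion: Yes, this is an identity.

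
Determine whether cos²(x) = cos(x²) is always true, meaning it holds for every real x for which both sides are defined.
No, this is NOT an identity.

Claim: cos²(x) = cos(x²).
Test a specific point where both sides are defined: x = π.
LHS = cos²(x) ≈ 1.0000
RHS = cos(x²) ≈ -0.9027
Since 1.0000 ≠ -0.9027, the equation fails at this point, so it cannot hold for every real x for which both sides are defined.
cos²(x) means (cos x)², squaring the output; cos(x²) squares the input. These are different functions.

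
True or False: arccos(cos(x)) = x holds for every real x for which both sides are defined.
False.

Claim: arccos(cos(x)) = x.
Test a specific point where both sides are defined: x = -π/3.
LHS = arccos(cos(x)) ≈ 1.0472
RHS = x ≈ -1.0472
Since 1.0472 ≠ -1.0472, the equation fails at this point, so it cannot hold for every real x for which both sides are defined.
arccos only returns values in [0, π], so arccos(cos(x)) = x holds only for x in that interval, not for all real x.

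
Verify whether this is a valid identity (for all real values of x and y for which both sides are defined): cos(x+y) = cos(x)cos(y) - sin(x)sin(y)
Yes, this is an identity.

Claim: cos(x+y) = cos(x)cos(y) - sin(x)sin(y).
Reasoning: By Euler's formula e^(i(x+y)) = e^(ix)·e^(iy) = (cos x + i·sin x)(cos y + i·sin y). The real part of the left side is cos(x+y); the real part of the product is cos(x)cos(y) - sin(x)sin(y) (since i·i = -1).
So the two sides agree for all real values of x and y for which both sides are defined.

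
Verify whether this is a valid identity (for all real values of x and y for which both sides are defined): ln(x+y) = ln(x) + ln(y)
Claim: ln(x+y) = ln(x) + ln(y).
Test a specific point where both sides are defined: x = 1, y = 3.
LHS = ln(x+y) ≈ 1.3863
RHS = ln(x) + ln(y) ≈ 1.0986
Since 1.3863 ≠ 1.0986, the equation fails at this point, so it cannot hold for all real values of x and y for which both sides are defined.
ln(x) + ln(y) = ln(xy), not ln(x+y).

Conclusion: No, this is NOT an identity.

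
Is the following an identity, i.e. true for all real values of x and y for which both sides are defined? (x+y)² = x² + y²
Claim: (x+y)² = x² + y².
Test a specific point where both sides are defined: x = 1, y = 3/2.
LHS = (x+y)² ≈ 6.2500
RHS = x² + y² ≈ 3.2500
Since 6.2500 ≠ 3.2500, the equation fails at this point, so it cannot hold for all real values of x and y for which both sides are defined.
The correct expansion is (x+y)² = x² + 2xy + y²; the cross term 2xy is missing.

Conclusion: No, this is NOT an identity.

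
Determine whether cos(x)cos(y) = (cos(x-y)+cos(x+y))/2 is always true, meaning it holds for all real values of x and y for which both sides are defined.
Yes, this is an identity.

Claim: cos(x)cos(y) = (cos(x-y)+cos(x+y))/2.
Reasoning: cos(x-y) = cos(x)cos(y) + sin(x)sin(y) and cos(x+y) = cos(x)cos(y) - sin(x)sin(y). Adding, cos(x-y) + cos(x+y) = 2cos(x)cos(y); divide by 2.
So the two sides agree for all real values of x and y for which both sides are defined.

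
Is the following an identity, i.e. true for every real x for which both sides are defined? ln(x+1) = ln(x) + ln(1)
Claim: ln(x+1) = ln(x) + ln(1).
Test a specific point where both sides are defined: x = 1.
LHS = ln(x+1) ≈ 0.6931
RHS = ln(x) + ln(1) ≈ 0.0000
Since 0.6931 ≠ 0.0000, the equation fails at this point, so it cannot hold for every real x for which both sides are defined.
ln(1) = 0, so the right side is just ln(x), which differs from ln(x+1).

Conclusion: No, this is NOT an identity.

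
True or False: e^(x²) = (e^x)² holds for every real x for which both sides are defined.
Claim: e^(x²) = (e^x)².
Test a specific point where both sides are defined: x = -2.
LHS = e^(x²) ≈ 54.5982
RHS = (e^x)² ≈ 0.0183
Since 54.5982 ≠ 0.0183, the equation fails at this point, so it cannot hold for every real x for which both sides are defined.
(e^x)² = e^(2x), and 2x ≠ x² in general.

Conclusion: False.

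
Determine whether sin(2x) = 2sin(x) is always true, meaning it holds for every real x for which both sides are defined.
No, this is NOT an identity.

Claim: sin(2x) = 2sin(x).
Test a specific point where both sides are defined: x = π/2.
LHS = sin(2x) ≈ 0.0000
RHS = 2sin(x) ≈ 2.0000
Since 0.0000 ≠ 2.0000, the equation fails at this point, so it cannot hold for every real x for which both sides are defined.
The correct double-angle formula is sin(2x) = 2sin(x)cos(x).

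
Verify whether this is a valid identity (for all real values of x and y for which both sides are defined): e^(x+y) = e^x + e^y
Claim: e^(x+y) = e^x + e^y.
Test a specific point where both sides are defined: x = 1/2, y = 5.
LHS = e^(x+y) ≈ 244.6919
RHS = e^x + e^y ≈ 150.0619
Since 244.6919 ≠ 150.0619, the equation fails at this point, so it cannot hold for all real values of x and y for which both sides are defined.
The correct rule is e^(x+y) = e^x · e^y (a product, not a sum).

Conclusion: No, this is NOT an identity.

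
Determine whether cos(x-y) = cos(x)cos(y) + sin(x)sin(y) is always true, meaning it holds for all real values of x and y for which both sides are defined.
Yes, this is an identity.

Claim: cos(x-y) = cos(x)cos(y) + sin(x)sin(y).
Reasoning: Replace y by -y in cos(x+y) = cos(x)cos(y) - sin(x)sin(y) and use cos(-y) = cos(y), sin(-y) = -sin(y): cos(x-y) = cos(x)cos(y) + sin(x)sin(y).
So the two sides agree for all real values of x and y for which both sides are defined.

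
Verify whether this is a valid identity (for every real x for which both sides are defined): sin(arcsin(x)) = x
Claim: sin(arcsin(x)) = x.
Reasoning: For -1 ≤ x ≤ 1 (where arcsin is defined), arcsin(x) is by definition an angle whose sine equals x. Taking the sine of that angle returns x. (Note the other order, arcsin(sin x) = x, is NOT an identity.)
So the two sides agree for every real x for which both sides are defined.

Conclusion: Yes, this is an identity.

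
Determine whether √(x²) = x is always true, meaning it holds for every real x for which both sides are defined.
Claim: √(x²) = x.
Test a specific point where both sides are defined: x = -2.
LHS = √(x²) ≈ 2.0000
RHS = x ≈ -2.0000
Since 2.0000 ≠ -2.0000, the equation fails at this point, so it cannot hold for every real x for which both sides are defined.
√(x²) = |x|, which differs from x whenever x < 0 (both sides are defined for every real x).

Conclusion: No, this is NOT an identity.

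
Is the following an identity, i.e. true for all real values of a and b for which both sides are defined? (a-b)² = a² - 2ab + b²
Yes, this is an identity.

Claim: (a-b)² = a² - 2ab + b².
Reasoning: Expand: (a-b)² = (a-b)(a-b) = a·a - a·b - b·a + b·b = a² - 2ab + b².
So the two sides agree for all real values of a and b for which both sides are defined.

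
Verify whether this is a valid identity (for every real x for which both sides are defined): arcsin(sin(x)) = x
Claim: arcsin(sin(x)) = x.
Test a specific point where both sides are defined: x = 3π/4.
LHS = arcsin(sin(x)) ≈ 0.7854
RHS = x ≈ 2.3562
Since 0.7854 ≠ 2.3562, the equation fails at this point, so it cannot hold for every real x for which both sides are defined.
arcsin only returns values in [-π/2, π/2], so arcsin(sin(x)) = x holds only for x in that interval, not for all real x.

Conclusion: No, this is NOT an identity.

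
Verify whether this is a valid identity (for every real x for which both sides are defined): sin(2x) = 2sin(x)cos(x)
Yes, this is an identity.

Claim: sin(2x) = 2sin(x)cos(x).
Reasoning: Put y = x in the addition formula sin(x+y) = sin(x)cos(y) + cos(x)sin(y): sin(2x) = sin(x)cos(x) + cos(x)sin(x) = 2sin(x)cos(x).
So the two sides agree for every real x for which both sides are defined.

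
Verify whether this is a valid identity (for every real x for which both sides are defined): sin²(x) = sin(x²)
Claim: sin²(x) = sin(x²).
Test a specific point where both sides are defined: x = π.
LHS = sin²(x) ≈ 0.0000
RHS = sin(x²) ≈ -0.4303
Since 0.0000 ≠ -0.4303, the equation fails at this point, so it cannot hold for every real x for which both sides are defined.
sin²(x) means (sin x)², squaring the output; sin(x²) squares the input. These are different functions.

Conclusion: No, this is NOT an identity.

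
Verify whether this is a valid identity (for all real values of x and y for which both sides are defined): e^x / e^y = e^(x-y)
Claim: e^x / e^y = e^(x-y).
Reasoning: 1/e^y = e^(-y), so e^x / e^y = e^x · e^(-y) = e^(x + (-y)) = e^(x-y) by the product rule for exponents.
So the two sides agree for all real values of x and y for which both sides are defined.

Conclusion: Yes, this is an identity.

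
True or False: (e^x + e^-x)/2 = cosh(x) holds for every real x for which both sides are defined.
True.

Claim: (e^x + e^-x)/2 = cosh(x).
Reasoning: This is exactly the definition of the hyperbolic cosine: cosh(x) := (e^x + e^-x)/2.
So the two sides agree for every real x for which both sides are defined.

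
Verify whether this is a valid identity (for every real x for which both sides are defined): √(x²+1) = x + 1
Claim: √(x²+1) = x + 1.
Test a specific point where both sides are defined: x = -1.
LHS = √(x²+1) ≈ 1.4142
RHS = x + 1 ≈ 0.0000
Since 1.4142 ≠ 0.0000, the equation fails at this point, so it cannot hold for every real x for which both sides are defined.
(x+1)² = x² + 2x + 1 ≠ x² + 1 unless x = 0.

Conclusion: No, this is NOT an identity.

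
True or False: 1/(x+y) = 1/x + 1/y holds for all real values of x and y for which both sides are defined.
False.

Claim: 1/(x+y) = 1/x + 1/y.
Test a specific point where both sides are defined: x = -3, y = 2.
LHS = 1/(x+y) ≈ -1.0000
RHS = 1/x + 1/y ≈ 0.1667
Since -1.0000 ≠ 0.1667, the equation fails at this point, so it cannot hold for all real values of x and y for which both sides are defined.
1/x + 1/y = (x+y)/(xy), which is not 1/(x+y).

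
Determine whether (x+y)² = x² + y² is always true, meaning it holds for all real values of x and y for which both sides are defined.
Claim: (x+y)² = x² + y².
Test a specific point where both sides are defined: x = 1/2, y = -1.
LHS = (x+y)² ≈ 0.2500
RHS = x² + y² ≈ 1.2500
Since 0.2500 ≠ 1.2500, the equation fails at this point, so it cannot hold for all real values of x and y for which both sides are defined.
The correct expansion is (x+y)² = x² + 2xy + y²; the cross term 2xy is missing.

Conclusion: No, this is NOT an identity.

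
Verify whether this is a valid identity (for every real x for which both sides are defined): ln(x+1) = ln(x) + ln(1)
No, this is NOT an identity.

Claim: ln(x+1) = ln(x) + ln(1).
Test a specific point where both sides are defined: x = 4.
LHS = ln(x+1) ≈ 1.6094
RHS = ln(x) + ln(1) ≈ 1.3863
Since 1.6094 ≠ 1.3863, the equation fails at this point, so it cannot hold for every real x for which both sides are defined.
ln(1) = 0, so the right side is just ln(x), which differs from ln(x+1).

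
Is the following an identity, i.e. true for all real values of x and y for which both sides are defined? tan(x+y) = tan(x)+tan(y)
Claim: tan(x+y) = tan(x)+tan(y).
Test a specific point where both sides are defined: x = π/6, y = 2π/3.
LHS = tan(x+y) ≈ -0.5774
RHS = tan(x)+tan(y) ≈ -1.1547
Since -0.5774 ≠ -1.1547, the equation fails at this point, so it cannot hold for all real values of x and y for which both sides are defined.
The correct formula is tan(x+y) = (tan(x) + tan(y))/(1 - tan(x)tan(y)).

Conclusion: No, this is NOT an identity.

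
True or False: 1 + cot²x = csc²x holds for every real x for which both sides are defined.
Claim: 1 + cot²x = csc²x.
Reasoning: Start from sin²x + cos²x = 1 and divide every term by sin²x (allowed wherever cot x and csc x are defined): 1 + cot²x = 1/sin²x = csc²x.
So the two sides agree for every real x for which both sides are defined.

Conclusion: True.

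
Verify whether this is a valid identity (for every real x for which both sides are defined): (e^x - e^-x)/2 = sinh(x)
Yes, this is an identity.

Claim: (e^x - e^-x)/2 = sinh(x).
Reasoning: This is exactly the definition of the hyperbolic sine: sinh(x) := (e^x - e^-x)/2.
So the two sides agree for every real x for which both sides are defined.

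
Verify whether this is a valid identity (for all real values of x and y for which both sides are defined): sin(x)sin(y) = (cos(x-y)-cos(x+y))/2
Claim: sin(x)sin(y) = (cos(x-y)-cos(x+y))/2.
Reasoning: cos(x-y) = cos(x)cos(y) + sin(x)sin(y) and cos(x+y) = cos(x)cos(y) - sin(x)sin(y). Subtracting, cos(x-y) - cos(x+y) = 2sin(x)sin(y); divide by 2.
So the two sides agree for all real values of x and y for which both sides are defined.

Conclusion: Yes, this is an identity.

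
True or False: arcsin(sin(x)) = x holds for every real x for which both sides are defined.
Claim: arcsin(sin(x)) = x.
Test a specific point where both sides are defined: x = 2π/3.
LHS = arcsin(sin(x)) ≈ 1.0472
RHS = x ≈ 2.0944
Since 1.0472 ≠ 2.0944, the equation fails at this point, so it cannot hold for every real x for which both sides are defined.
arcsin only returns values in [-π/2, π/2], so arcsin(sin(x)) = x holds only for x in that interval, not for all real x.

Conclusion: False.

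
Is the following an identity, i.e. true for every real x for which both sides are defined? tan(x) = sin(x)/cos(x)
Claim: tan(x) = sin(x)/cos(x).
Reasoning: For an angle x whose terminal point on the unit circle is (cos x, sin x), tan(x) is defined as the ratio (second coordinate)/(first coordinate) = sin(x)/cos(x), wherever cos(x) ≠ 0.
So the two sides agree for every real x for which both sides are defined.

Conclusion: Yes, this is an identity.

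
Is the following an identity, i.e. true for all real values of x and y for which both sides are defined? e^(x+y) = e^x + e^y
No, this is NOT an identity.

Claim: e^(x+y) = e^x + e^y.
Test a specific point where both sides are defined: x = -2, y = 2.
LHS = e^(x+y) ≈ 1.0000
RHS = e^x + e^y ≈ 7.5244
Since 1.0000 ≠ 7.5244, the equation fails at this point, so it cannot hold for all real values of x and y for which both sides are defined.
The correct rule is e^(x+y) = e^x · e^y (a product, not a sum).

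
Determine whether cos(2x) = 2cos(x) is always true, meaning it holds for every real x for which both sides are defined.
Claim: cos(2x) = 2cos(x).
Test a specific point where both sides are defined: x = -π/3.
LHS = cos(2x) ≈ -0.5000
RHS = 2cos(x) ≈ 1.0000
Since -0.5000 ≠ 1.0000, the equation fails at this point, so it cannot hold for every real x for which both sides are defined.
The correct double-angle formula is cos(2x) = cos²x - sin²x.

Conclusion: No, this is NOT an identity.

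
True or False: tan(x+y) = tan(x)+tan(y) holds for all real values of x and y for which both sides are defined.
False.

Claim: tan(x+y) = tan(x)+tan(y).
Test a specific point where both sides are defined: x = π/3, y = -π/4.
LHS = tan(x+y) ≈ 0.2679
RHS = tan(x)+tan(y) ≈ 0.7321
Since 0.2679 ≠ 0.7321, the equation fails at this point, so it cannot hold for all real values of x and y for which both sides are defined.
The correct formula is tan(x+y) = (tan(x) + tan(y))/(1 - tan(x)tan(y)).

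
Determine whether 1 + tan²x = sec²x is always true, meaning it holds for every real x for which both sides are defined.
Claim: 1 + tan²x = sec²x.
Reasoning: Start from sin²x + cos²x = 1 and divide every term by cos²x (allowed wherever tan x and sec x are defined): tan²x + 1 = 1/cos²x = sec²x.
So the two sides agree for every real x for which both sides are defined.

Conclusion: Yes, this is an identity.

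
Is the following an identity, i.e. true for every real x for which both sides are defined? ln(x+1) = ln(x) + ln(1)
Claim: ln(x+1) = ln(x) + ln(1).
Test a specific point where both sides are defined: x = 1.
LHS = ln(x+1) ≈ 0.6931
RHS = ln(x) + ln(1) ≈ 0.0000
Since 0.6931 ≠ 0.0000, the equation fails at this point, so it cannot hold for every real x for which both sides are defined.
ln(1) = 0, so the right side is just ln(x), which differs from ln(x+1).

Conclusion: No, this is NOT an identity.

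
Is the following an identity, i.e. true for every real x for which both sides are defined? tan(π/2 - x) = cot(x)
Yes, this is an identity.

Claim: tan(π/2 - x) = cot(x).
Reasoning: tan(π/2 - x) = sin(π/2 - x)/cos(π/2 - x) = cos(x)/sin(x) = cot(x), using the cofunction identities sin(π/2 - x) = cos(x) and cos(π/2 - x) = sin(x).
So the two sides agree for every real x for which both sides are defined.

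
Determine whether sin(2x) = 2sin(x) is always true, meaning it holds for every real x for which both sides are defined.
No, this is NOT an identity.

Claim: sin(2x) = 2sin(x).
Test a specific point where both sides are defined: x = 2π/3.
LHS = sin(2x) ≈ -0.8660
RHS = 2sin(x) ≈ 1.7321
Since -0.8660 ≠ 1.7321, the equation fails at this point, so it cannot hold for every real x for which both sides are defined.
The correct double-angle formula is sin(2x) = 2sin(x)cos(x).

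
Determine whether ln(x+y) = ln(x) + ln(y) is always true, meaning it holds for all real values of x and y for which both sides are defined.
No, this is NOT an identity.

Claim: ln(x+y) = ln(x) + ln(y).
Test a specific point where both sides are defined: x = 5, y = 3/2.
LHS = ln(x+y) ≈ 1.8718
RHS = ln(x) + ln(y) ≈ 2.0149
Since 1.8718 ≠ 2.0149, the equation fails at this point, so it cannot hold for all real values of x and y for which both sides are defined.
ln(x) + ln(y) = ln(xy), not ln(x+y).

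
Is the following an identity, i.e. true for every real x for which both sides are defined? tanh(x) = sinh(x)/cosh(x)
Yes, this is an identity.

Claim: tanh(x) = sinh(x)/cosh(x).
Reasoning: tanh(x) is defined as sinh(x)/cosh(x) = (e^x - e^-x)/(e^x + e^-x); cosh(x) ≥ 1 is never zero, so this holds for every real x.
So the two sides agree for every real x for which both sides are defined.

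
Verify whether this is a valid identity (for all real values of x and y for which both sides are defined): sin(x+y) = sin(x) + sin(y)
No, this is NOT an identity.

Claim: sin(x+y) = sin(x) + sin(y).
Test a specific point where both sides are defined: x = π/4, y = -π/6.
LHS = sin(x+y) ≈ 0.2588
RHS = sin(x) + sin(y) ≈ 0.2071
Since 0.2588 ≠ 0.2071, the equation fails at this point, so it cannot hold for all real values of x and y for which both sides are defined.
The correct expansion is sin(x+y) = sin(x)cos(y) + cos(x)sin(y); sine is not additive.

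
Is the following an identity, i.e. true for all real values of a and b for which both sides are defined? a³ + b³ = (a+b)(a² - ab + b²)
Yes, this is an identity.

Claim: a³ + b³ = (a+b)(a² - ab + b²).
Reasoning: Expand the right side: (a+b)(a² - ab + b²) = a³ - a²b + ab² + a²b - ab² + b³ = a³ + b³ (the middle terms cancel in pairs).
So the two sides agree for all real values of a and b for which both sides are defined.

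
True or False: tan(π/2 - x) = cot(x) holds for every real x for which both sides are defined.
Claim: tan(π/2 - x) = cot(x).
Reasoning: tan(π/2 - x) = sin(π/2 - x)/cos(π/2 - x) = cos(x)/sin(x) = cot(x), using the cofunction identities sin(π/2 - x) = cos(x) and cos(π/2 - x) = sin(x).
So the two sides agree for every real x for which both sides are defined.

Conclusion: True.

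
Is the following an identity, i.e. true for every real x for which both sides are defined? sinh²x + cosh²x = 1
Claim: sinh²x + cosh²x = 1.
Test a specific point where both sides are defined: x = -2.
LHS = sinh²x + cosh²x ≈ 27.3082
RHS = 1 ≈ 1.0000
Since 27.3082 ≠ 1.0000, the equation fails at this point, so it cannot hold for every real x for which both sides are defined.
The correct hyperbolic identity is cosh²x - sinh²x = 1 (a difference); the sum sinh²x + cosh²x equals cosh(2x).

Conclusion: No, this is NOT an identity.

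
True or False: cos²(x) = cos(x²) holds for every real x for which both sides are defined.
Claim: cos²(x) = cos(x²).
Test a specific point where both sides are defined: x = 3π/4.
LHS = cos²(x) ≈ 0.5000
RHS = cos(x²) ≈ 0.7442
Since 0.5000 ≠ 0.7442, the equation fails at this point, so it cannot hold for every real x for which both sides are defined.
cos²(x) means (cos x)², squaring the output; cos(x²) squares the input. These are different functions.

Conclusion: False.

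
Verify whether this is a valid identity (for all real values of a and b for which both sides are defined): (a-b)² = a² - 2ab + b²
Claim: (a-b)² = a² - 2ab + b².
Reasoning: Expand: (a-b)² = (a-b)(a-b) = a·a - a·b - b·a + b·b = a² - 2ab + b².
So the two sides agree for all real values of a and b for which both sides are defined.

Conclusion: Yes, this is an identity.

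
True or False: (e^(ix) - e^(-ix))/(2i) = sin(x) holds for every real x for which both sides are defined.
Claim: (e^(ix) - e^(-ix))/(2i) = sin(x).
Reasoning: By Euler's formula e^(ix) = cos(x) + i·sin(x) and e^(-ix) = cos(x) - i·sin(x). Subtracting cancels the cosine terms: e^(ix) - e^(-ix) = 2i·sin(x); divide by 2i.
So the two sides agree for every real x for which both sides are defined.

Conclusion: True.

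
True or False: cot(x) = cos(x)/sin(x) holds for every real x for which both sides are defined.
True.

Claim: cot(x) = cos(x)/sin(x).
Reasoning: cot(x) is defined as 1/tan(x) = 1/(sin(x)/cos(x)) = cos(x)/sin(x), wherever sin(x) ≠ 0.
So the two sides agree for every real x for which both sides are defined.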